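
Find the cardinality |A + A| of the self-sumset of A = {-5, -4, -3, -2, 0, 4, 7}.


A + A = {a + a' : a, a' ∈ A}; |A| = 7.
General bounds: 2|A| - 1 ≤ |A + A| ≤ |A|(|A|+1)/2, i.e. 13 ≤ |A + A| ≤ 28.
Lower bound 2|A|-1 is attained iff A is an arithmetic progression.
Enumerate sums a + a' for a ≤ a' (symmetric, so this suffices):
a = -5: -5+-5=-10, -5+-4=-9, -5+-3=-8, -5+-2=-7, -5+0=-5, -5+4=-1, -5+7=2
a = -4: -4+-4=-8, -4+-3=-7, -4+-2=-6, -4+0=-4, -4+4=0, -4+7=3
a = -3: -3+-3=-6, -3+-2=-5, -3+0=-3, -3+4=1, -3+7=4
a = -2: -2+-2=-4, -2+0=-2, -2+4=2, -2+7=5
a = 0: 0+0=0, 0+4=4, 0+7=7
a = 4: 4+4=8, 4+7=11
a = 7: 7+7=14
Distinct sums: {-10, -9, -8, -7, -6, -5, -4, -3, -2, -1, 0, 1, 2, 3, 4, 5, 7, 8, 11, 14}
|A + A| = 20

|A + A| = 20


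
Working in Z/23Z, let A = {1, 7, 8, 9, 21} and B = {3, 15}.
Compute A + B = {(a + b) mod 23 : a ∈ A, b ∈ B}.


Work in Z/23Z: reduce every sum a + b modulo 23.
Enumerate all 10 pairs:
a = 1: 1+3=4, 1+15=16
a = 7: 7+3=10, 7+15=22
a = 8: 8+3=11, 8+15=0
a = 9: 9+3=12, 9+15=1
a = 21: 21+3=1, 21+15=13
Distinct residues collected: {0, 1, 4, 10, 11, 12, 13, 16, 22}
|A + B| = 9 (out of 23 total residues).

A + B = {0, 1, 4, 10, 11, 12, 13, 16, 22}


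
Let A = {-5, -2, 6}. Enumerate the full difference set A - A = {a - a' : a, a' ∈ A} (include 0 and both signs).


A - A = {a - a' : a, a' ∈ A}.
Compute a - a' for each ordered pair (a, a'):
a = -5: -5--5=0, -5--2=-3, -5-6=-11
a = -2: -2--5=3, -2--2=0, -2-6=-8
a = 6: 6--5=11, 6--2=8, 6-6=0
Collecting distinct values (and noting 0 appears from a-a):
A - A = {-11, -8, -3, 0, 3, 8, 11}
|A - A| = 7

A - A = {-11, -8, -3, 0, 3, 8, 11}


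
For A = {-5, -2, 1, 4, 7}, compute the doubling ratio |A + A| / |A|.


|A| = 5.
Compute A + A by enumerating all 25 pairs.
A + A = {-10, -7, -4, -1, 2, 5, 8, 11, 14}, so |A + A| = 9.
K = |A + A| / |A| = 9/5 (already in lowest terms) ≈ 1.8000.
Reference: AP of size 5 gives K = 9/5 ≈ 1.8000; a fully generic set of size 5 gives K ≈ 3.0000.

|A| = 5, |A + A| = 9, K = 9/5.


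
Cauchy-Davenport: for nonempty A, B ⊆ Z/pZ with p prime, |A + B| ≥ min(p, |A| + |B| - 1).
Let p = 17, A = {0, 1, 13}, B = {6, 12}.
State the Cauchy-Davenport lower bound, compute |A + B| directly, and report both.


Cauchy-Davenport: |A + B| ≥ min(p, |A| + |B| - 1) for A, B nonempty in Z/pZ.
|A| = 3, |B| = 2, p = 17.
CD lower bound = min(17, 3 + 2 - 1) = min(17, 4) = 4.
Compute A + B mod 17 directly:
a = 0: 0+6=6, 0+12=12
a = 1: 1+6=7, 1+12=13
a = 13: 13+6=2, 13+12=8
A + B = {2, 6, 7, 8, 12, 13}, so |A + B| = 6.
Verify: 6 ≥ 4? Yes ✓.

CD lower bound = 4, actual |A + B| = 6.


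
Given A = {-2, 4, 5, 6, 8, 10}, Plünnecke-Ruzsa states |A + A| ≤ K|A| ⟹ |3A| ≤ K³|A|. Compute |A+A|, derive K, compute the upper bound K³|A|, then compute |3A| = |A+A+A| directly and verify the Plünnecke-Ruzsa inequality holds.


|A| = 6.
Step 1: Compute A + A by enumerating all 36 pairs.
A + A = {-4, 2, 3, 4, 6, 8, 9, 10, 11, 12, 13, 14, 15, 16, 18, 20}, so |A + A| = 16.
Step 2: Doubling constant K = |A + A|/|A| = 16/6 = 16/6 ≈ 2.6667.
Step 3: Plünnecke-Ruzsa gives |3A| ≤ K³·|A| = (2.6667)³ · 6 ≈ 113.7778.
Step 4: Compute 3A = A + A + A directly by enumerating all triples (a,b,c) ∈ A³; |3A| = 28.
Step 5: Check 28 ≤ 113.7778? Yes ✓.

K = 16/6, Plünnecke-Ruzsa bound K³|A| ≈ 113.7778, |3A| = 28, inequality holds.


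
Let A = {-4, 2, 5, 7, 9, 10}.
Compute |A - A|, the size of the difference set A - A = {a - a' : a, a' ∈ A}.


A - A = {a - a' : a, a' ∈ A}; |A| = 6.
Bounds: 2|A|-1 ≤ |A - A| ≤ |A|² - |A| + 1, i.e. 11 ≤ |A - A| ≤ 31.
Note: 0 ∈ A - A always (from a - a). The set is symmetric: if d ∈ A - A then -d ∈ A - A.
Enumerate nonzero differences d = a - a' with a > a' (then include -d):
Positive differences: {1, 2, 3, 4, 5, 6, 7, 8, 9, 11, 13, 14}
Full difference set: {0} ∪ (positive diffs) ∪ (negative diffs).
|A - A| = 1 + 2·12 = 25 (matches direct enumeration: 25).

|A - A| = 25


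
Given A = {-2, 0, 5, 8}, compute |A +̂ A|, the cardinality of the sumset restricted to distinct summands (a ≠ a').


Restricted sumset: A +̂ A = {a + a' : a ∈ A, a' ∈ A, a ≠ a'}.
Equivalently, take A + A and drop any sum 2a that is achievable ONLY as a + a for a ∈ A (i.e. sums representable only with equal summands).
Enumerate pairs (a, a') with a < a' (symmetric, so each unordered pair gives one sum; this covers all a ≠ a'):
  -2 + 0 = -2
  -2 + 5 = 3
  -2 + 8 = 6
  0 + 5 = 5
  0 + 8 = 8
  5 + 8 = 13
Collected distinct sums: {-2, 3, 5, 6, 8, 13}
|A +̂ A| = 6
(Reference bound: |A +̂ A| ≥ 2|A| - 3 for |A| ≥ 2, with |A| = 4 giving ≥ 5.)

|A +̂ A| = 6


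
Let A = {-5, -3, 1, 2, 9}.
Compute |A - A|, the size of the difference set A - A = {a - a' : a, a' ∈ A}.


A - A = {a - a' : a, a' ∈ A}; |A| = 5.
Bounds: 2|A|-1 ≤ |A - A| ≤ |A|² - |A| + 1, i.e. 9 ≤ |A - A| ≤ 21.
Note: 0 ∈ A - A always (from a - a). The set is symmetric: if d ∈ A - A then -d ∈ A - A.
Enumerate nonzero differences d = a - a' with a > a' (then include -d):
Positive differences: {1, 2, 4, 5, 6, 7, 8, 12, 14}
Full difference set: {0} ∪ (positive diffs) ∪ (negative diffs).
|A - A| = 1 + 2·9 = 19 (matches direct enumeration: 19).

|A - A| = 19


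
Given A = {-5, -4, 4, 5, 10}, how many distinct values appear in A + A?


A + A = {a + a' : a, a' ∈ A}; |A| = 5.
General bounds: 2|A| - 1 ≤ |A + A| ≤ |A|(|A|+1)/2, i.e. 9 ≤ |A + A| ≤ 15.
Lower bound 2|A|-1 is attained iff A is an arithmetic progression.
Enumerate sums a + a' for a ≤ a' (symmetric, so this suffices):
a = -5: -5+-5=-10, -5+-4=-9, -5+4=-1, -5+5=0, -5+10=5
a = -4: -4+-4=-8, -4+4=0, -4+5=1, -4+10=6
a = 4: 4+4=8, 4+5=9, 4+10=14
a = 5: 5+5=10, 5+10=15
a = 10: 10+10=20
Distinct sums: {-10, -9, -8, -1, 0, 1, 5, 6, 8, 9, 10, 14, 15, 20}
|A + A| = 14

|A + A| = 14


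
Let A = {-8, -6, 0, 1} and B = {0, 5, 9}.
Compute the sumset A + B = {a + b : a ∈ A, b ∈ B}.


A + B = {a + b : a ∈ A, b ∈ B}.
Enumerate all |A|·|B| = 4·3 = 12 pairs (a, b) and collect distinct sums.
a = -8: -8+0=-8, -8+5=-3, -8+9=1
a = -6: -6+0=-6, -6+5=-1, -6+9=3
a = 0: 0+0=0, 0+5=5, 0+9=9
a = 1: 1+0=1, 1+5=6, 1+9=10
Collecting distinct sums: A + B = {-8, -6, -3, -1, 0, 1, 3, 5, 6, 9, 10}
|A + B| = 11

A + B = {-8, -6, -3, -1, 0, 1, 3, 5, 6, 9, 10}


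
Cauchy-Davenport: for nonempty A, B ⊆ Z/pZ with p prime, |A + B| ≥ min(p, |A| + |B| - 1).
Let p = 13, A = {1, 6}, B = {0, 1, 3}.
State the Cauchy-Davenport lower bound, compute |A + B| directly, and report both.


Cauchy-Davenport: |A + B| ≥ min(p, |A| + |B| - 1) for A, B nonempty in Z/pZ.
|A| = 2, |B| = 3, p = 13.
CD lower bound = min(13, 2 + 3 - 1) = min(13, 4) = 4.
Compute A + B mod 13 directly:
a = 1: 1+0=1, 1+1=2, 1+3=4
a = 6: 6+0=6, 6+1=7, 6+3=9
A + B = {1, 2, 4, 6, 7, 9}, so |A + B| = 6.
Verify: 6 ≥ 4? Yes ✓.

CD lower bound = 4, actual |A + B| = 6.


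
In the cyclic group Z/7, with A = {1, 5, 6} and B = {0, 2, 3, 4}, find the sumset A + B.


Work in Z/7Z: reduce every sum a + b modulo 7.
Enumerate all 12 pairs:
a = 1: 1+0=1, 1+2=3, 1+3=4, 1+4=5
a = 5: 5+0=5, 5+2=0, 5+3=1, 5+4=2
a = 6: 6+0=6, 6+2=1, 6+3=2, 6+4=3
Distinct residues collected: {0, 1, 2, 3, 4, 5, 6}
|A + B| = 7 (out of 7 total residues).

A + B = {0, 1, 2, 3, 4, 5, 6}


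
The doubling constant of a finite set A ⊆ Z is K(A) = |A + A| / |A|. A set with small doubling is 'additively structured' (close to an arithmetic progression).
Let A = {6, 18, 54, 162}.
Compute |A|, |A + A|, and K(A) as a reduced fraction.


|A| = 4.
Compute A + A by enumerating all 16 pairs.
A + A = {12, 24, 36, 60, 72, 108, 168, 180, 216, 324}, so |A + A| = 10.
K = |A + A| / |A| = 10/4 = 5/2 ≈ 2.5000.
Reference: AP of size 4 gives K = 7/4 ≈ 1.7500; a fully generic set of size 4 gives K ≈ 2.5000.

|A| = 4, |A + A| = 10, K = 10/4 = 5/2.


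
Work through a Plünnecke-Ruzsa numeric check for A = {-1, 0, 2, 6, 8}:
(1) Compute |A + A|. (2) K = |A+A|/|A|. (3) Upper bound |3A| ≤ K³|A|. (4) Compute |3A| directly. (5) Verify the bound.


|A| = 5.
Step 1: Compute A + A by enumerating all 25 pairs.
A + A = {-2, -1, 0, 1, 2, 4, 5, 6, 7, 8, 10, 12, 14, 16}, so |A + A| = 14.
Step 2: Doubling constant K = |A + A|/|A| = 14/5 = 14/5 ≈ 2.8000.
Step 3: Plünnecke-Ruzsa gives |3A| ≤ K³·|A| = (2.8000)³ · 5 ≈ 109.7600.
Step 4: Compute 3A = A + A + A directly by enumerating all triples (a,b,c) ∈ A³; |3A| = 24.
Step 5: Check 24 ≤ 109.7600? Yes ✓.

K = 14/5, Plünnecke-Ruzsa bound K³|A| ≈ 109.7600, |3A| = 24, inequality holds.


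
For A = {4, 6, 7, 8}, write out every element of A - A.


A - A = {a - a' : a, a' ∈ A}.
Compute a - a' for each ordered pair (a, a'):
a = 4: 4-4=0, 4-6=-2, 4-7=-3, 4-8=-4
a = 6: 6-4=2, 6-6=0, 6-7=-1, 6-8=-2
a = 7: 7-4=3, 7-6=1, 7-7=0, 7-8=-1
a = 8: 8-4=4, 8-6=2, 8-7=1, 8-8=0
Collecting distinct values (and noting 0 appears from a-a):
A - A = {-4, -3, -2, -1, 0, 1, 2, 3, 4}
|A - A| = 9

A - A = {-4, -3, -2, -1, 0, 1, 2, 3, 4}


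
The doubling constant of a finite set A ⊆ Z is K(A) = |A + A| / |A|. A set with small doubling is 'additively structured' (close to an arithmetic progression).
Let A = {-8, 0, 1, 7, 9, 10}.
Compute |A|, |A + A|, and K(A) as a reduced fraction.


|A| = 6.
Compute A + A by enumerating all 36 pairs.
A + A = {-16, -8, -7, -1, 0, 1, 2, 7, 8, 9, 10, 11, 14, 16, 17, 18, 19, 20}, so |A + A| = 18.
K = |A + A| / |A| = 18/6 = 3/1 ≈ 3.0000.
Reference: AP of size 6 gives K = 11/6 ≈ 1.8333; a fully generic set of size 6 gives K ≈ 3.5000.

|A| = 6, |A + A| = 18, K = 18/6 = 3/1.


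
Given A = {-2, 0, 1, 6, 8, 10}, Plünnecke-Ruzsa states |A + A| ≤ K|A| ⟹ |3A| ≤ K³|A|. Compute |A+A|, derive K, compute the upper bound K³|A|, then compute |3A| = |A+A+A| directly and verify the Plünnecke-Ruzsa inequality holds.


|A| = 6.
Step 1: Compute A + A by enumerating all 36 pairs.
A + A = {-4, -2, -1, 0, 1, 2, 4, 6, 7, 8, 9, 10, 11, 12, 14, 16, 18, 20}, so |A + A| = 18.
Step 2: Doubling constant K = |A + A|/|A| = 18/6 = 18/6 ≈ 3.0000.
Step 3: Plünnecke-Ruzsa gives |3A| ≤ K³·|A| = (3.0000)³ · 6 ≈ 162.0000.
Step 4: Compute 3A = A + A + A directly by enumerating all triples (a,b,c) ∈ A³; |3A| = 32.
Step 5: Check 32 ≤ 162.0000? Yes ✓.

K = 18/6, Plünnecke-Ruzsa bound K³|A| ≈ 162.0000, |3A| = 32, inequality holds.


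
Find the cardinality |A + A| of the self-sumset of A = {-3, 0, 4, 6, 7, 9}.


A + A = {a + a' : a, a' ∈ A}; |A| = 6.
General bounds: 2|A| - 1 ≤ |A + A| ≤ |A|(|A|+1)/2, i.e. 11 ≤ |A + A| ≤ 21.
Lower bound 2|A|-1 is attained iff A is an arithmetic progression.
Enumerate sums a + a' for a ≤ a' (symmetric, so this suffices):
a = -3: -3+-3=-6, -3+0=-3, -3+4=1, -3+6=3, -3+7=4, -3+9=6
a = 0: 0+0=0, 0+4=4, 0+6=6, 0+7=7, 0+9=9
a = 4: 4+4=8, 4+6=10, 4+7=11, 4+9=13
a = 6: 6+6=12, 6+7=13, 6+9=15
a = 7: 7+7=14, 7+9=16
a = 9: 9+9=18
Distinct sums: {-6, -3, 0, 1, 3, 4, 6, 7, 8, 9, 10, 11, 12, 13, 14, 15, 16, 18}
|A + A| = 18

|A + A| = 18


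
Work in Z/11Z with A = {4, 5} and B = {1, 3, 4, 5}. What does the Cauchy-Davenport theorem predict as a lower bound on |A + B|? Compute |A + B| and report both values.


Cauchy-Davenport: |A + B| ≥ min(p, |A| + |B| - 1) for A, B nonempty in Z/pZ.
|A| = 2, |B| = 4, p = 11.
CD lower bound = min(11, 2 + 4 - 1) = min(11, 5) = 5.
Compute A + B mod 11 directly:
a = 4: 4+1=5, 4+3=7, 4+4=8, 4+5=9
a = 5: 5+1=6, 5+3=8, 5+4=9, 5+5=10
A + B = {5, 6, 7, 8, 9, 10}, so |A + B| = 6.
Verify: 6 ≥ 5? Yes ✓.

CD lower bound = 5, actual |A + B| = 6.


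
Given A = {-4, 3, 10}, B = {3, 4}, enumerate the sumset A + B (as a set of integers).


A + B = {a + b : a ∈ A, b ∈ B}.
Enumerate all |A|·|B| = 3·2 = 6 pairs (a, b) and collect distinct sums.
a = -4: -4+3=-1, -4+4=0
a = 3: 3+3=6, 3+4=7
a = 10: 10+3=13, 10+4=14
Collecting distinct sums: A + B = {-1, 0, 6, 7, 13, 14}
|A + B| = 6

A + B = {-1, 0, 6, 7, 13, 14}


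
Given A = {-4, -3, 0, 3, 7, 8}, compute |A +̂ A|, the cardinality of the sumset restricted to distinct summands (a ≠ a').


Restricted sumset: A +̂ A = {a + a' : a ∈ A, a' ∈ A, a ≠ a'}.
Equivalently, take A + A and drop any sum 2a that is achievable ONLY as a + a for a ∈ A (i.e. sums representable only with equal summands).
Enumerate pairs (a, a') with a < a' (symmetric, so each unordered pair gives one sum; this covers all a ≠ a'):
  -4 + -3 = -7
  -4 + 0 = -4
  -4 + 3 = -1
  -4 + 7 = 3
  -4 + 8 = 4
  -3 + 0 = -3
  -3 + 3 = 0
  -3 + 7 = 4
  -3 + 8 = 5
  0 + 3 = 3
  0 + 7 = 7
  0 + 8 = 8
  3 + 7 = 10
  3 + 8 = 11
  7 + 8 = 15
Collected distinct sums: {-7, -4, -3, -1, 0, 3, 4, 5, 7, 8, 10, 11, 15}
|A +̂ A| = 13
(Reference bound: |A +̂ A| ≥ 2|A| - 3 for |A| ≥ 2, with |A| = 6 giving ≥ 9.)

|A +̂ A| = 13


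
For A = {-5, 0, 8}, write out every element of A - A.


A - A = {a - a' : a, a' ∈ A}.
Compute a - a' for each ordered pair (a, a'):
a = -5: -5--5=0, -5-0=-5, -5-8=-13
a = 0: 0--5=5, 0-0=0, 0-8=-8
a = 8: 8--5=13, 8-0=8, 8-8=0
Collecting distinct values (and noting 0 appears from a-a):
A - A = {-13, -8, -5, 0, 5, 8, 13}
|A - A| = 7

A - A = {-13, -8, -5, 0, 5, 8, 13}


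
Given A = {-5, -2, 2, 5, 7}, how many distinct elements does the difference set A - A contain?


A - A = {a - a' : a, a' ∈ A}; |A| = 5.
Bounds: 2|A|-1 ≤ |A - A| ≤ |A|² - |A| + 1, i.e. 9 ≤ |A - A| ≤ 21.
Note: 0 ∈ A - A always (from a - a). The set is symmetric: if d ∈ A - A then -d ∈ A - A.
Enumerate nonzero differences d = a - a' with a > a' (then include -d):
Positive differences: {2, 3, 4, 5, 7, 9, 10, 12}
Full difference set: {0} ∪ (positive diffs) ∪ (negative diffs).
|A - A| = 1 + 2·8 = 17 (matches direct enumeration: 17).

|A - A| = 17


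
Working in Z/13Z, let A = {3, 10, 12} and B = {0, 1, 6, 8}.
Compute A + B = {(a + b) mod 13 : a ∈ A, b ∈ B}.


Work in Z/13Z: reduce every sum a + b modulo 13.
Enumerate all 12 pairs:
a = 3: 3+0=3, 3+1=4, 3+6=9, 3+8=11
a = 10: 10+0=10, 10+1=11, 10+6=3, 10+8=5
a = 12: 12+0=12, 12+1=0, 12+6=5, 12+8=7
Distinct residues collected: {0, 3, 4, 5, 7, 9, 10, 11, 12}
|A + B| = 9 (out of 13 total residues).

A + B = {0, 3, 4, 5, 7, 9, 10, 11, 12}


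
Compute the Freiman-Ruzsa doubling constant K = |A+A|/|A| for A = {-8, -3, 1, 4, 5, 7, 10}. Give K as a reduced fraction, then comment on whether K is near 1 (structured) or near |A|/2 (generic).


|A| = 7.
Compute A + A by enumerating all 49 pairs.
A + A = {-16, -11, -7, -6, -4, -3, -2, -1, 1, 2, 4, 5, 6, 7, 8, 9, 10, 11, 12, 14, 15, 17, 20}, so |A + A| = 23.
K = |A + A| / |A| = 23/7 (already in lowest terms) ≈ 3.2857.
Reference: AP of size 7 gives K = 13/7 ≈ 1.8571; a fully generic set of size 7 gives K ≈ 4.0000.

|A| = 7, |A + A| = 23, K = 23/7.


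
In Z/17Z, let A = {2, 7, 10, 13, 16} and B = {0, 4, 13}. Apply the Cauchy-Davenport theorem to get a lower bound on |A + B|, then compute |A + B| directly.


Cauchy-Davenport: |A + B| ≥ min(p, |A| + |B| - 1) for A, B nonempty in Z/pZ.
|A| = 5, |B| = 3, p = 17.
CD lower bound = min(17, 5 + 3 - 1) = min(17, 7) = 7.
Compute A + B mod 17 directly:
a = 2: 2+0=2, 2+4=6, 2+13=15
a = 7: 7+0=7, 7+4=11, 7+13=3
a = 10: 10+0=10, 10+4=14, 10+13=6
a = 13: 13+0=13, 13+4=0, 13+13=9
a = 16: 16+0=16, 16+4=3, 16+13=12
A + B = {0, 2, 3, 6, 7, 9, 10, 11, 12, 13, 14, 15, 16}, so |A + B| = 13.
Verify: 13 ≥ 7? Yes ✓.

CD lower bound = 7, actual |A + B| = 13.


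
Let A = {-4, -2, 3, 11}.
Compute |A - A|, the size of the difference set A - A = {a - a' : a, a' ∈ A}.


A - A = {a - a' : a, a' ∈ A}; |A| = 4.
Bounds: 2|A|-1 ≤ |A - A| ≤ |A|² - |A| + 1, i.e. 7 ≤ |A - A| ≤ 13.
Note: 0 ∈ A - A always (from a - a). The set is symmetric: if d ∈ A - A then -d ∈ A - A.
Enumerate nonzero differences d = a - a' with a > a' (then include -d):
Positive differences: {2, 5, 7, 8, 13, 15}
Full difference set: {0} ∪ (positive diffs) ∪ (negative diffs).
|A - A| = 1 + 2·6 = 13 (matches direct enumeration: 13).

|A - A| = 13


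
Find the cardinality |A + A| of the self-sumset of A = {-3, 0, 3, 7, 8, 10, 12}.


A + A = {a + a' : a, a' ∈ A}; |A| = 7.
General bounds: 2|A| - 1 ≤ |A + A| ≤ |A|(|A|+1)/2, i.e. 13 ≤ |A + A| ≤ 28.
Lower bound 2|A|-1 is attained iff A is an arithmetic progression.
Enumerate sums a + a' for a ≤ a' (symmetric, so this suffices):
a = -3: -3+-3=-6, -3+0=-3, -3+3=0, -3+7=4, -3+8=5, -3+10=7, -3+12=9
a = 0: 0+0=0, 0+3=3, 0+7=7, 0+8=8, 0+10=10, 0+12=12
a = 3: 3+3=6, 3+7=10, 3+8=11, 3+10=13, 3+12=15
a = 7: 7+7=14, 7+8=15, 7+10=17, 7+12=19
a = 8: 8+8=16, 8+10=18, 8+12=20
a = 10: 10+10=20, 10+12=22
a = 12: 12+12=24
Distinct sums: {-6, -3, 0, 3, 4, 5, 6, 7, 8, 9, 10, 11, 12, 13, 14, 15, 16, 17, 18, 19, 20, 22, 24}
|A + A| = 23

|A + A| = 23


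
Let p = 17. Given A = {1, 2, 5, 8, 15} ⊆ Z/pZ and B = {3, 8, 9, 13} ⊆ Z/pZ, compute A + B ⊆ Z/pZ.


Work in Z/17Z: reduce every sum a + b modulo 17.
Enumerate all 20 pairs:
a = 1: 1+3=4, 1+8=9, 1+9=10, 1+13=14
a = 2: 2+3=5, 2+8=10, 2+9=11, 2+13=15
a = 5: 5+3=8, 5+8=13, 5+9=14, 5+13=1
a = 8: 8+3=11, 8+8=16, 8+9=0, 8+13=4
a = 15: 15+3=1, 15+8=6, 15+9=7, 15+13=11
Distinct residues collected: {0, 1, 4, 5, 6, 7, 8, 9, 10, 11, 13, 14, 15, 16}
|A + B| = 14 (out of 17 total residues).

A + B = {0, 1, 4, 5, 6, 7, 8, 9, 10, 11, 13, 14, 15, 16}


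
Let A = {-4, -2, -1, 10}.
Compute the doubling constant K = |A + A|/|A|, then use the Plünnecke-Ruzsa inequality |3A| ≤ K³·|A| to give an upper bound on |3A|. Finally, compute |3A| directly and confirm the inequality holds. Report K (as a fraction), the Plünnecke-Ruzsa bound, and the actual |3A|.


|A| = 4.
Step 1: Compute A + A by enumerating all 16 pairs.
A + A = {-8, -6, -5, -4, -3, -2, 6, 8, 9, 20}, so |A + A| = 10.
Step 2: Doubling constant K = |A + A|/|A| = 10/4 = 10/4 ≈ 2.5000.
Step 3: Plünnecke-Ruzsa gives |3A| ≤ K³·|A| = (2.5000)³ · 4 ≈ 62.5000.
Step 4: Compute 3A = A + A + A directly by enumerating all triples (a,b,c) ∈ A³; |3A| = 19.
Step 5: Check 19 ≤ 62.5000? Yes ✓.

K = 10/4, Plünnecke-Ruzsa bound K³|A| ≈ 62.5000, |3A| = 19, inequality holds.


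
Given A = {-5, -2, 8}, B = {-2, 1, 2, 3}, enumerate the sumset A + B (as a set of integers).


A + B = {a + b : a ∈ A, b ∈ B}.
Enumerate all |A|·|B| = 3·4 = 12 pairs (a, b) and collect distinct sums.
a = -5: -5+-2=-7, -5+1=-4, -5+2=-3, -5+3=-2
a = -2: -2+-2=-4, -2+1=-1, -2+2=0, -2+3=1
a = 8: 8+-2=6, 8+1=9, 8+2=10, 8+3=11
Collecting distinct sums: A + B = {-7, -4, -3, -2, -1, 0, 1, 6, 9, 10, 11}
|A + B| = 11

A + B = {-7, -4, -3, -2, -1, 0, 1, 6, 9, 10, 11}


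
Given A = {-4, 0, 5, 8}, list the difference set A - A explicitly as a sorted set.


A - A = {a - a' : a, a' ∈ A}.
Compute a - a' for each ordered pair (a, a'):
a = -4: -4--4=0, -4-0=-4, -4-5=-9, -4-8=-12
a = 0: 0--4=4, 0-0=0, 0-5=-5, 0-8=-8
a = 5: 5--4=9, 5-0=5, 5-5=0, 5-8=-3
a = 8: 8--4=12, 8-0=8, 8-5=3, 8-8=0
Collecting distinct values (and noting 0 appears from a-a):
A - A = {-12, -9, -8, -5, -4, -3, 0, 3, 4, 5, 8, 9, 12}
|A - A| = 13

A - A = {-12, -9, -8, -5, -4, -3, 0, 3, 4, 5, 8, 9, 12}


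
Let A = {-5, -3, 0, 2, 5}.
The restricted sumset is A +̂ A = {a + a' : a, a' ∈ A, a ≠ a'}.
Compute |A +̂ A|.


Restricted sumset: A +̂ A = {a + a' : a ∈ A, a' ∈ A, a ≠ a'}.
Equivalently, take A + A and drop any sum 2a that is achievable ONLY as a + a for a ∈ A (i.e. sums representable only with equal summands).
Enumerate pairs (a, a') with a < a' (symmetric, so each unordered pair gives one sum; this covers all a ≠ a'):
  -5 + -3 = -8
  -5 + 0 = -5
  -5 + 2 = -3
  -5 + 5 = 0
  -3 + 0 = -3
  -3 + 2 = -1
  -3 + 5 = 2
  0 + 2 = 2
  0 + 5 = 5
  2 + 5 = 7
Collected distinct sums: {-8, -5, -3, -1, 0, 2, 5, 7}
|A +̂ A| = 8
(Reference bound: |A +̂ A| ≥ 2|A| - 3 for |A| ≥ 2, with |A| = 5 giving ≥ 7.)

|A +̂ A| = 8


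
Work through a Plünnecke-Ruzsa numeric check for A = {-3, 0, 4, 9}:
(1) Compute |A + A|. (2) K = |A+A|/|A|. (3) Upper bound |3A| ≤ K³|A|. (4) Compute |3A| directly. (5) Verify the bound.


|A| = 4.
Step 1: Compute A + A by enumerating all 16 pairs.
A + A = {-6, -3, 0, 1, 4, 6, 8, 9, 13, 18}, so |A + A| = 10.
Step 2: Doubling constant K = |A + A|/|A| = 10/4 = 10/4 ≈ 2.5000.
Step 3: Plünnecke-Ruzsa gives |3A| ≤ K³·|A| = (2.5000)³ · 4 ≈ 62.5000.
Step 4: Compute 3A = A + A + A directly by enumerating all triples (a,b,c) ∈ A³; |3A| = 20.
Step 5: Check 20 ≤ 62.5000? Yes ✓.

K = 10/4, Plünnecke-Ruzsa bound K³|A| ≈ 62.5000, |3A| = 20, inequality holds.


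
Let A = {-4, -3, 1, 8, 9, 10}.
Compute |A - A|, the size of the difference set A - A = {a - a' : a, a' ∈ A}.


A - A = {a - a' : a, a' ∈ A}; |A| = 6.
Bounds: 2|A|-1 ≤ |A - A| ≤ |A|² - |A| + 1, i.e. 11 ≤ |A - A| ≤ 31.
Note: 0 ∈ A - A always (from a - a). The set is symmetric: if d ∈ A - A then -d ∈ A - A.
Enumerate nonzero differences d = a - a' with a > a' (then include -d):
Positive differences: {1, 2, 4, 5, 7, 8, 9, 11, 12, 13, 14}
Full difference set: {0} ∪ (positive diffs) ∪ (negative diffs).
|A - A| = 1 + 2·11 = 23 (matches direct enumeration: 23).

|A - A| = 23


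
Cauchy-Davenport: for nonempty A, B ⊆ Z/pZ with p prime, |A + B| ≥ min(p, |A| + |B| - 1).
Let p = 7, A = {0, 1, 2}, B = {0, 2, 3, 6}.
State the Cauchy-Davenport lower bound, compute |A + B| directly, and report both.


Cauchy-Davenport: |A + B| ≥ min(p, |A| + |B| - 1) for A, B nonempty in Z/pZ.
|A| = 3, |B| = 4, p = 7.
CD lower bound = min(7, 3 + 4 - 1) = min(7, 6) = 6.
Compute A + B mod 7 directly:
a = 0: 0+0=0, 0+2=2, 0+3=3, 0+6=6
a = 1: 1+0=1, 1+2=3, 1+3=4, 1+6=0
a = 2: 2+0=2, 2+2=4, 2+3=5, 2+6=1
A + B = {0, 1, 2, 3, 4, 5, 6}, so |A + B| = 7.
Verify: 7 ≥ 6? Yes ✓.

CD lower bound = 6, actual |A + B| = 7.


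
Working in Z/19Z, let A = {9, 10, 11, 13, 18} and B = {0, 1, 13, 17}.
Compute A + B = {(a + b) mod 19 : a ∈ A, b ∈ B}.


Work in Z/19Z: reduce every sum a + b modulo 19.
Enumerate all 20 pairs:
a = 9: 9+0=9, 9+1=10, 9+13=3, 9+17=7
a = 10: 10+0=10, 10+1=11, 10+13=4, 10+17=8
a = 11: 11+0=11, 11+1=12, 11+13=5, 11+17=9
a = 13: 13+0=13, 13+1=14, 13+13=7, 13+17=11
a = 18: 18+0=18, 18+1=0, 18+13=12, 18+17=16
Distinct residues collected: {0, 3, 4, 5, 7, 8, 9, 10, 11, 12, 13, 14, 16, 18}
|A + B| = 14 (out of 19 total residues).

A + B = {0, 3, 4, 5, 7, 8, 9, 10, 11, 12, 13, 14, 16, 18}


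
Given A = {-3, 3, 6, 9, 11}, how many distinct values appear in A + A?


A + A = {a + a' : a, a' ∈ A}; |A| = 5.
General bounds: 2|A| - 1 ≤ |A + A| ≤ |A|(|A|+1)/2, i.e. 9 ≤ |A + A| ≤ 15.
Lower bound 2|A|-1 is attained iff A is an arithmetic progression.
Enumerate sums a + a' for a ≤ a' (symmetric, so this suffices):
a = -3: -3+-3=-6, -3+3=0, -3+6=3, -3+9=6, -3+11=8
a = 3: 3+3=6, 3+6=9, 3+9=12, 3+11=14
a = 6: 6+6=12, 6+9=15, 6+11=17
a = 9: 9+9=18, 9+11=20
a = 11: 11+11=22
Distinct sums: {-6, 0, 3, 6, 8, 9, 12, 14, 15, 17, 18, 20, 22}
|A + A| = 13

|A + A| = 13


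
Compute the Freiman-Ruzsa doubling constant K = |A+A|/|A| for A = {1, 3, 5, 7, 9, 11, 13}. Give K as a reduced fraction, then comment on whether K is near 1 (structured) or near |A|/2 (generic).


|A| = 7.
Compute A + A by enumerating all 49 pairs.
A + A = {2, 4, 6, 8, 10, 12, 14, 16, 18, 20, 22, 24, 26}, so |A + A| = 13.
K = |A + A| / |A| = 13/7 (already in lowest terms) ≈ 1.8571.
Reference: AP of size 7 gives K = 13/7 ≈ 1.8571; a fully generic set of size 7 gives K ≈ 4.0000.

|A| = 7, |A + A| = 13, K = 13/7.


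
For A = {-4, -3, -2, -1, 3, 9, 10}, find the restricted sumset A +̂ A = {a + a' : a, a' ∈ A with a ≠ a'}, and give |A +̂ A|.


Restricted sumset: A +̂ A = {a + a' : a ∈ A, a' ∈ A, a ≠ a'}.
Equivalently, take A + A and drop any sum 2a that is achievable ONLY as a + a for a ∈ A (i.e. sums representable only with equal summands).
Enumerate pairs (a, a') with a < a' (symmetric, so each unordered pair gives one sum; this covers all a ≠ a'):
  -4 + -3 = -7
  -4 + -2 = -6
  -4 + -1 = -5
  -4 + 3 = -1
  -4 + 9 = 5
  -4 + 10 = 6
  -3 + -2 = -5
  -3 + -1 = -4
  -3 + 3 = 0
  -3 + 9 = 6
  -3 + 10 = 7
  -2 + -1 = -3
  -2 + 3 = 1
  -2 + 9 = 7
  -2 + 10 = 8
  -1 + 3 = 2
  -1 + 9 = 8
  -1 + 10 = 9
  3 + 9 = 12
  3 + 10 = 13
  9 + 10 = 19
Collected distinct sums: {-7, -6, -5, -4, -3, -1, 0, 1, 2, 5, 6, 7, 8, 9, 12, 13, 19}
|A +̂ A| = 17
(Reference bound: |A +̂ A| ≥ 2|A| - 3 for |A| ≥ 2, with |A| = 7 giving ≥ 11.)

|A +̂ A| = 17


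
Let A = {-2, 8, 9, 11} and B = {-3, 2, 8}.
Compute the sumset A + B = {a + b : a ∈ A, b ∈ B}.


A + B = {a + b : a ∈ A, b ∈ B}.
Enumerate all |A|·|B| = 4·3 = 12 pairs (a, b) and collect distinct sums.
a = -2: -2+-3=-5, -2+2=0, -2+8=6
a = 8: 8+-3=5, 8+2=10, 8+8=16
a = 9: 9+-3=6, 9+2=11, 9+8=17
a = 11: 11+-3=8, 11+2=13, 11+8=19
Collecting distinct sums: A + B = {-5, 0, 5, 6, 8, 10, 11, 13, 16, 17, 19}
|A + B| = 11

A + B = {-5, 0, 5, 6, 8, 10, 11, 13, 16, 17, 19}


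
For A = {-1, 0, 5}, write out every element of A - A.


A - A = {a - a' : a, a' ∈ A}.
Compute a - a' for each ordered pair (a, a'):
a = -1: -1--1=0, -1-0=-1, -1-5=-6
a = 0: 0--1=1, 0-0=0, 0-5=-5
a = 5: 5--1=6, 5-0=5, 5-5=0
Collecting distinct values (and noting 0 appears from a-a):
A - A = {-6, -5, -1, 0, 1, 5, 6}
|A - A| = 7

A - A = {-6, -5, -1, 0, 1, 5, 6}


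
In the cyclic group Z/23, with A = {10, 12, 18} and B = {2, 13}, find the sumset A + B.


Work in Z/23Z: reduce every sum a + b modulo 23.
Enumerate all 6 pairs:
a = 10: 10+2=12, 10+13=0
a = 12: 12+2=14, 12+13=2
a = 18: 18+2=20, 18+13=8
Distinct residues collected: {0, 2, 8, 12, 14, 20}
|A + B| = 6 (out of 23 total residues).

A + B = {0, 2, 8, 12, 14, 20}


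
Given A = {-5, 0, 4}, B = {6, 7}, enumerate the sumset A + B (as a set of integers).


A + B = {a + b : a ∈ A, b ∈ B}.
Enumerate all |A|·|B| = 3·2 = 6 pairs (a, b) and collect distinct sums.
a = -5: -5+6=1, -5+7=2
a = 0: 0+6=6, 0+7=7
a = 4: 4+6=10, 4+7=11
Collecting distinct sums: A + B = {1, 2, 6, 7, 10, 11}
|A + B| = 6

A + B = {1, 2, 6, 7, 10, 11}


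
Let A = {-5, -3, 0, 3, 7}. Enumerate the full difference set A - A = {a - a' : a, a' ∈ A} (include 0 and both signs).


A - A = {a - a' : a, a' ∈ A}.
Compute a - a' for each ordered pair (a, a'):
a = -5: -5--5=0, -5--3=-2, -5-0=-5, -5-3=-8, -5-7=-12
a = -3: -3--5=2, -3--3=0, -3-0=-3, -3-3=-6, -3-7=-10
a = 0: 0--5=5, 0--3=3, 0-0=0, 0-3=-3, 0-7=-7
a = 3: 3--5=8, 3--3=6, 3-0=3, 3-3=0, 3-7=-4
a = 7: 7--5=12, 7--3=10, 7-0=7, 7-3=4, 7-7=0
Collecting distinct values (and noting 0 appears from a-a):
A - A = {-12, -10, -8, -7, -6, -5, -4, -3, -2, 0, 2, 3, 4, 5, 6, 7, 8, 10, 12}
|A - A| = 19

A - A = {-12, -10, -8, -7, -6, -5, -4, -3, -2, 0, 2, 3, 4, 5, 6, 7, 8, 10, 12}


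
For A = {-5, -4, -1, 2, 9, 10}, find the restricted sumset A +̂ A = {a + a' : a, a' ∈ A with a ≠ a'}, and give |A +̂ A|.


Restricted sumset: A +̂ A = {a + a' : a ∈ A, a' ∈ A, a ≠ a'}.
Equivalently, take A + A and drop any sum 2a that is achievable ONLY as a + a for a ∈ A (i.e. sums representable only with equal summands).
Enumerate pairs (a, a') with a < a' (symmetric, so each unordered pair gives one sum; this covers all a ≠ a'):
  -5 + -4 = -9
  -5 + -1 = -6
  -5 + 2 = -3
  -5 + 9 = 4
  -5 + 10 = 5
  -4 + -1 = -5
  -4 + 2 = -2
  -4 + 9 = 5
  -4 + 10 = 6
  -1 + 2 = 1
  -1 + 9 = 8
  -1 + 10 = 9
  2 + 9 = 11
  2 + 10 = 12
  9 + 10 = 19
Collected distinct sums: {-9, -6, -5, -3, -2, 1, 4, 5, 6, 8, 9, 11, 12, 19}
|A +̂ A| = 14
(Reference bound: |A +̂ A| ≥ 2|A| - 3 for |A| ≥ 2, with |A| = 6 giving ≥ 9.)

|A +̂ A| = 14


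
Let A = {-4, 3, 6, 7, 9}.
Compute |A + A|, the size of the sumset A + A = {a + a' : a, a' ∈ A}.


A + A = {a + a' : a, a' ∈ A}; |A| = 5.
General bounds: 2|A| - 1 ≤ |A + A| ≤ |A|(|A|+1)/2, i.e. 9 ≤ |A + A| ≤ 15.
Lower bound 2|A|-1 is attained iff A is an arithmetic progression.
Enumerate sums a + a' for a ≤ a' (symmetric, so this suffices):
a = -4: -4+-4=-8, -4+3=-1, -4+6=2, -4+7=3, -4+9=5
a = 3: 3+3=6, 3+6=9, 3+7=10, 3+9=12
a = 6: 6+6=12, 6+7=13, 6+9=15
a = 7: 7+7=14, 7+9=16
a = 9: 9+9=18
Distinct sums: {-8, -1, 2, 3, 5, 6, 9, 10, 12, 13, 14, 15, 16, 18}
|A + A| = 14

|A + A| = 14


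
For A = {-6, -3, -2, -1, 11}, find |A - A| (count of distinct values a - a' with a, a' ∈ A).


A - A = {a - a' : a, a' ∈ A}; |A| = 5.
Bounds: 2|A|-1 ≤ |A - A| ≤ |A|² - |A| + 1, i.e. 9 ≤ |A - A| ≤ 21.
Note: 0 ∈ A - A always (from a - a). The set is symmetric: if d ∈ A - A then -d ∈ A - A.
Enumerate nonzero differences d = a - a' with a > a' (then include -d):
Positive differences: {1, 2, 3, 4, 5, 12, 13, 14, 17}
Full difference set: {0} ∪ (positive diffs) ∪ (negative diffs).
|A - A| = 1 + 2·9 = 19 (matches direct enumeration: 19).

|A - A| = 19


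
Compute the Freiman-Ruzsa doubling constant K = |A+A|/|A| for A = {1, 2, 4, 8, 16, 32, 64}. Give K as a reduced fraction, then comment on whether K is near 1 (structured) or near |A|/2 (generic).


|A| = 7.
Compute A + A by enumerating all 49 pairs.
A + A = {2, 3, 4, 5, 6, 8, 9, 10, 12, 16, 17, 18, 20, 24, 32, 33, 34, 36, 40, 48, 64, 65, 66, 68, 72, 80, 96, 128}, so |A + A| = 28.
K = |A + A| / |A| = 28/7 = 4/1 ≈ 4.0000.
Reference: AP of size 7 gives K = 13/7 ≈ 1.8571; a fully generic set of size 7 gives K ≈ 4.0000.

|A| = 7, |A + A| = 28, K = 28/7 = 4/1.


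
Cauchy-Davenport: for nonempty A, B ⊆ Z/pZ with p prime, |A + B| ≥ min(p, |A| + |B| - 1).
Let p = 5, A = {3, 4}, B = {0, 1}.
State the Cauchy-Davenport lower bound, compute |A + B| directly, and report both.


Cauchy-Davenport: |A + B| ≥ min(p, |A| + |B| - 1) for A, B nonempty in Z/pZ.
|A| = 2, |B| = 2, p = 5.
CD lower bound = min(5, 2 + 2 - 1) = min(5, 3) = 3.
Compute A + B mod 5 directly:
a = 3: 3+0=3, 3+1=4
a = 4: 4+0=4, 4+1=0
A + B = {0, 3, 4}, so |A + B| = 3.
Verify: 3 ≥ 3? Yes ✓.

CD lower bound = 3, actual |A + B| = 3.


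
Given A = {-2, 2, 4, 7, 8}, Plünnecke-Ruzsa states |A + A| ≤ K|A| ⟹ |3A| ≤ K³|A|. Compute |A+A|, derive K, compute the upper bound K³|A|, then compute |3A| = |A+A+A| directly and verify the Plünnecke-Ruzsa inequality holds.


|A| = 5.
Step 1: Compute A + A by enumerating all 25 pairs.
A + A = {-4, 0, 2, 4, 5, 6, 8, 9, 10, 11, 12, 14, 15, 16}, so |A + A| = 14.
Step 2: Doubling constant K = |A + A|/|A| = 14/5 = 14/5 ≈ 2.8000.
Step 3: Plünnecke-Ruzsa gives |3A| ≤ K³·|A| = (2.8000)³ · 5 ≈ 109.7600.
Step 4: Compute 3A = A + A + A directly by enumerating all triples (a,b,c) ∈ A³; |3A| = 25.
Step 5: Check 25 ≤ 109.7600? Yes ✓.

K = 14/5, Plünnecke-Ruzsa bound K³|A| ≈ 109.7600, |3A| = 25, inequality holds.


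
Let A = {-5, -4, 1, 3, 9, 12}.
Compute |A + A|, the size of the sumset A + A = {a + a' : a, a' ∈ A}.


A + A = {a + a' : a, a' ∈ A}; |A| = 6.
General bounds: 2|A| - 1 ≤ |A + A| ≤ |A|(|A|+1)/2, i.e. 11 ≤ |A + A| ≤ 21.
Lower bound 2|A|-1 is attained iff A is an arithmetic progression.
Enumerate sums a + a' for a ≤ a' (symmetric, so this suffices):
a = -5: -5+-5=-10, -5+-4=-9, -5+1=-4, -5+3=-2, -5+9=4, -5+12=7
a = -4: -4+-4=-8, -4+1=-3, -4+3=-1, -4+9=5, -4+12=8
a = 1: 1+1=2, 1+3=4, 1+9=10, 1+12=13
a = 3: 3+3=6, 3+9=12, 3+12=15
a = 9: 9+9=18, 9+12=21
a = 12: 12+12=24
Distinct sums: {-10, -9, -8, -4, -3, -2, -1, 2, 4, 5, 6, 7, 8, 10, 12, 13, 15, 18, 21, 24}
|A + A| = 20

|A + A| = 20


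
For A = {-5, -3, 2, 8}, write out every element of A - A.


A - A = {a - a' : a, a' ∈ A}.
Compute a - a' for each ordered pair (a, a'):
a = -5: -5--5=0, -5--3=-2, -5-2=-7, -5-8=-13
a = -3: -3--5=2, -3--3=0, -3-2=-5, -3-8=-11
a = 2: 2--5=7, 2--3=5, 2-2=0, 2-8=-6
a = 8: 8--5=13, 8--3=11, 8-2=6, 8-8=0
Collecting distinct values (and noting 0 appears from a-a):
A - A = {-13, -11, -7, -6, -5, -2, 0, 2, 5, 6, 7, 11, 13}
|A - A| = 13

A - A = {-13, -11, -7, -6, -5, -2, 0, 2, 5, 6, 7, 11, 13}


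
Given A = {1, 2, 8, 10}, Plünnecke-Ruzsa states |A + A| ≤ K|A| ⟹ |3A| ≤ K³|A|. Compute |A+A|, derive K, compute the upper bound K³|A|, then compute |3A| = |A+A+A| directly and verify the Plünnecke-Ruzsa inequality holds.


|A| = 4.
Step 1: Compute A + A by enumerating all 16 pairs.
A + A = {2, 3, 4, 9, 10, 11, 12, 16, 18, 20}, so |A + A| = 10.
Step 2: Doubling constant K = |A + A|/|A| = 10/4 = 10/4 ≈ 2.5000.
Step 3: Plünnecke-Ruzsa gives |3A| ≤ K³·|A| = (2.5000)³ · 4 ≈ 62.5000.
Step 4: Compute 3A = A + A + A directly by enumerating all triples (a,b,c) ∈ A³; |3A| = 19.
Step 5: Check 19 ≤ 62.5000? Yes ✓.

K = 10/4, Plünnecke-Ruzsa bound K³|A| ≈ 62.5000, |3A| = 19, inequality holds.


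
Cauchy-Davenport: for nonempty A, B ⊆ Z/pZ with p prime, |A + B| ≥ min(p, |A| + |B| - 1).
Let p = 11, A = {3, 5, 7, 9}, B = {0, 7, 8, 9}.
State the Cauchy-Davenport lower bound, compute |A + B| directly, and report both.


Cauchy-Davenport: |A + B| ≥ min(p, |A| + |B| - 1) for A, B nonempty in Z/pZ.
|A| = 4, |B| = 4, p = 11.
CD lower bound = min(11, 4 + 4 - 1) = min(11, 7) = 7.
Compute A + B mod 11 directly:
a = 3: 3+0=3, 3+7=10, 3+8=0, 3+9=1
a = 5: 5+0=5, 5+7=1, 5+8=2, 5+9=3
a = 7: 7+0=7, 7+7=3, 7+8=4, 7+9=5
a = 9: 9+0=9, 9+7=5, 9+8=6, 9+9=7
A + B = {0, 1, 2, 3, 4, 5, 6, 7, 9, 10}, so |A + B| = 10.
Verify: 10 ≥ 7? Yes ✓.

CD lower bound = 7, actual |A + B| = 10.


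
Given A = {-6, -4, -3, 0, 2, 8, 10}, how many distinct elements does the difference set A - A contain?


A - A = {a - a' : a, a' ∈ A}; |A| = 7.
Bounds: 2|A|-1 ≤ |A - A| ≤ |A|² - |A| + 1, i.e. 13 ≤ |A - A| ≤ 43.
Note: 0 ∈ A - A always (from a - a). The set is symmetric: if d ∈ A - A then -d ∈ A - A.
Enumerate nonzero differences d = a - a' with a > a' (then include -d):
Positive differences: {1, 2, 3, 4, 5, 6, 8, 10, 11, 12, 13, 14, 16}
Full difference set: {0} ∪ (positive diffs) ∪ (negative diffs).
|A - A| = 1 + 2·13 = 27 (matches direct enumeration: 27).

|A - A| = 27


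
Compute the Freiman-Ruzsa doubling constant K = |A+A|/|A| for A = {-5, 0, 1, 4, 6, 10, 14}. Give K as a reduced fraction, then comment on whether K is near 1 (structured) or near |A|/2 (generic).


|A| = 7.
Compute A + A by enumerating all 49 pairs.
A + A = {-10, -5, -4, -1, 0, 1, 2, 4, 5, 6, 7, 8, 9, 10, 11, 12, 14, 15, 16, 18, 20, 24, 28}, so |A + A| = 23.
K = |A + A| / |A| = 23/7 (already in lowest terms) ≈ 3.2857.
Reference: AP of size 7 gives K = 13/7 ≈ 1.8571; a fully generic set of size 7 gives K ≈ 4.0000.

|A| = 7, |A + A| = 23, K = 23/7.


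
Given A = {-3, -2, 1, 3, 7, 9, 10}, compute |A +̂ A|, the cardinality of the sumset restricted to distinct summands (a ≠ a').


Restricted sumset: A +̂ A = {a + a' : a ∈ A, a' ∈ A, a ≠ a'}.
Equivalently, take A + A and drop any sum 2a that is achievable ONLY as a + a for a ∈ A (i.e. sums representable only with equal summands).
Enumerate pairs (a, a') with a < a' (symmetric, so each unordered pair gives one sum; this covers all a ≠ a'):
  -3 + -2 = -5
  -3 + 1 = -2
  -3 + 3 = 0
  -3 + 7 = 4
  -3 + 9 = 6
  -3 + 10 = 7
  -2 + 1 = -1
  -2 + 3 = 1
  -2 + 7 = 5
  -2 + 9 = 7
  -2 + 10 = 8
  1 + 3 = 4
  1 + 7 = 8
  1 + 9 = 10
  1 + 10 = 11
  3 + 7 = 10
  3 + 9 = 12
  3 + 10 = 13
  7 + 9 = 16
  7 + 10 = 17
  9 + 10 = 19
Collected distinct sums: {-5, -2, -1, 0, 1, 4, 5, 6, 7, 8, 10, 11, 12, 13, 16, 17, 19}
|A +̂ A| = 17
(Reference bound: |A +̂ A| ≥ 2|A| - 3 for |A| ≥ 2, with |A| = 7 giving ≥ 11.)

|A +̂ A| = 17


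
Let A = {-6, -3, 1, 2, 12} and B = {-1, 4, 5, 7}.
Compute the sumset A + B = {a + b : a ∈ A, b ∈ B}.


A + B = {a + b : a ∈ A, b ∈ B}.
Enumerate all |A|·|B| = 5·4 = 20 pairs (a, b) and collect distinct sums.
a = -6: -6+-1=-7, -6+4=-2, -6+5=-1, -6+7=1
a = -3: -3+-1=-4, -3+4=1, -3+5=2, -3+7=4
a = 1: 1+-1=0, 1+4=5, 1+5=6, 1+7=8
a = 2: 2+-1=1, 2+4=6, 2+5=7, 2+7=9
a = 12: 12+-1=11, 12+4=16, 12+5=17, 12+7=19
Collecting distinct sums: A + B = {-7, -4, -2, -1, 0, 1, 2, 4, 5, 6, 7, 8, 9, 11, 16, 17, 19}
|A + B| = 17

A + B = {-7, -4, -2, -1, 0, 1, 2, 4, 5, 6, 7, 8, 9, 11, 16, 17, 19}


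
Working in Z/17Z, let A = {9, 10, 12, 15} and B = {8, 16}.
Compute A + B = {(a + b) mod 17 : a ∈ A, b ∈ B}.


Work in Z/17Z: reduce every sum a + b modulo 17.
Enumerate all 8 pairs:
a = 9: 9+8=0, 9+16=8
a = 10: 10+8=1, 10+16=9
a = 12: 12+8=3, 12+16=11
a = 15: 15+8=6, 15+16=14
Distinct residues collected: {0, 1, 3, 6, 8, 9, 11, 14}
|A + B| = 8 (out of 17 total residues).

A + B = {0, 1, 3, 6, 8, 9, 11, 14}


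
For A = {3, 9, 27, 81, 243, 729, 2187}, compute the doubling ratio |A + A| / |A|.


|A| = 7.
Compute A + A by enumerating all 49 pairs.
A + A = {6, 12, 18, 30, 36, 54, 84, 90, 108, 162, 246, 252, 270, 324, 486, 732, 738, 756, 810, 972, 1458, 2190, 2196, 2214, 2268, 2430, 2916, 4374}, so |A + A| = 28.
K = |A + A| / |A| = 28/7 = 4/1 ≈ 4.0000.
Reference: AP of size 7 gives K = 13/7 ≈ 1.8571; a fully generic set of size 7 gives K ≈ 4.0000.

|A| = 7, |A + A| = 28, K = 28/7 = 4/1.


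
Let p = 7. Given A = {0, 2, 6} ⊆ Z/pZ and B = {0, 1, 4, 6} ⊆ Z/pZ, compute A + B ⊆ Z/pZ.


Work in Z/7Z: reduce every sum a + b modulo 7.
Enumerate all 12 pairs:
a = 0: 0+0=0, 0+1=1, 0+4=4, 0+6=6
a = 2: 2+0=2, 2+1=3, 2+4=6, 2+6=1
a = 6: 6+0=6, 6+1=0, 6+4=3, 6+6=5
Distinct residues collected: {0, 1, 2, 3, 4, 5, 6}
|A + B| = 7 (out of 7 total residues).

A + B = {0, 1, 2, 3, 4, 5, 6}


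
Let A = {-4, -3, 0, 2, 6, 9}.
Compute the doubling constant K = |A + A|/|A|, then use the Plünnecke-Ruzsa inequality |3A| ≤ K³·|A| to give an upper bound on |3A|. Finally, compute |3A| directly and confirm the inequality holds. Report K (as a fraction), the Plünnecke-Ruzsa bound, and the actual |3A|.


|A| = 6.
Step 1: Compute A + A by enumerating all 36 pairs.
A + A = {-8, -7, -6, -4, -3, -2, -1, 0, 2, 3, 4, 5, 6, 8, 9, 11, 12, 15, 18}, so |A + A| = 19.
Step 2: Doubling constant K = |A + A|/|A| = 19/6 = 19/6 ≈ 3.1667.
Step 3: Plünnecke-Ruzsa gives |3A| ≤ K³·|A| = (3.1667)³ · 6 ≈ 190.5278.
Step 4: Compute 3A = A + A + A directly by enumerating all triples (a,b,c) ∈ A³; |3A| = 34.
Step 5: Check 34 ≤ 190.5278? Yes ✓.

K = 19/6, Plünnecke-Ruzsa bound K³|A| ≈ 190.5278, |3A| = 34, inequality holds.


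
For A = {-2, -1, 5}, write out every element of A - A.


A - A = {a - a' : a, a' ∈ A}.
Compute a - a' for each ordered pair (a, a'):
a = -2: -2--2=0, -2--1=-1, -2-5=-7
a = -1: -1--2=1, -1--1=0, -1-5=-6
a = 5: 5--2=7, 5--1=6, 5-5=0
Collecting distinct values (and noting 0 appears from a-a):
A - A = {-7, -6, -1, 0, 1, 6, 7}
|A - A| = 7

A - A = {-7, -6, -1, 0, 1, 6, 7}


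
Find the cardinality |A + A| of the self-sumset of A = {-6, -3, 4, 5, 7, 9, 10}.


A + A = {a + a' : a, a' ∈ A}; |A| = 7.
General bounds: 2|A| - 1 ≤ |A + A| ≤ |A|(|A|+1)/2, i.e. 13 ≤ |A + A| ≤ 28.
Lower bound 2|A|-1 is attained iff A is an arithmetic progression.
Enumerate sums a + a' for a ≤ a' (symmetric, so this suffices):
a = -6: -6+-6=-12, -6+-3=-9, -6+4=-2, -6+5=-1, -6+7=1, -6+9=3, -6+10=4
a = -3: -3+-3=-6, -3+4=1, -3+5=2, -3+7=4, -3+9=6, -3+10=7
a = 4: 4+4=8, 4+5=9, 4+7=11, 4+9=13, 4+10=14
a = 5: 5+5=10, 5+7=12, 5+9=14, 5+10=15
a = 7: 7+7=14, 7+9=16, 7+10=17
a = 9: 9+9=18, 9+10=19
a = 10: 10+10=20
Distinct sums: {-12, -9, -6, -2, -1, 1, 2, 3, 4, 6, 7, 8, 9, 10, 11, 12, 13, 14, 15, 16, 17, 18, 19, 20}
|A + A| = 24

|A + A| = 24


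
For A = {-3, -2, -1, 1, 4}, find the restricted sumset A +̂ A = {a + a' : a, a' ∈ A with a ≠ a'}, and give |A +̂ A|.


Restricted sumset: A +̂ A = {a + a' : a ∈ A, a' ∈ A, a ≠ a'}.
Equivalently, take A + A and drop any sum 2a that is achievable ONLY as a + a for a ∈ A (i.e. sums representable only with equal summands).
Enumerate pairs (a, a') with a < a' (symmetric, so each unordered pair gives one sum; this covers all a ≠ a'):
  -3 + -2 = -5
  -3 + -1 = -4
  -3 + 1 = -2
  -3 + 4 = 1
  -2 + -1 = -3
  -2 + 1 = -1
  -2 + 4 = 2
  -1 + 1 = 0
  -1 + 4 = 3
  1 + 4 = 5
Collected distinct sums: {-5, -4, -3, -2, -1, 0, 1, 2, 3, 5}
|A +̂ A| = 10
(Reference bound: |A +̂ A| ≥ 2|A| - 3 for |A| ≥ 2, with |A| = 5 giving ≥ 7.)

|A +̂ A| = 10


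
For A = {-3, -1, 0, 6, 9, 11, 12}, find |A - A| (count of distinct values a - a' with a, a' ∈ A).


A - A = {a - a' : a, a' ∈ A}; |A| = 7.
Bounds: 2|A|-1 ≤ |A - A| ≤ |A|² - |A| + 1, i.e. 13 ≤ |A - A| ≤ 43.
Note: 0 ∈ A - A always (from a - a). The set is symmetric: if d ∈ A - A then -d ∈ A - A.
Enumerate nonzero differences d = a - a' with a > a' (then include -d):
Positive differences: {1, 2, 3, 5, 6, 7, 9, 10, 11, 12, 13, 14, 15}
Full difference set: {0} ∪ (positive diffs) ∪ (negative diffs).
|A - A| = 1 + 2·13 = 27 (matches direct enumeration: 27).

|A - A| = 27
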